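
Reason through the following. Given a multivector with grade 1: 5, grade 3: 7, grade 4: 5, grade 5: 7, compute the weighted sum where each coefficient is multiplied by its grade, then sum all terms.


Grade-weighted sum = sum of grade_k * coefficient_k
1*5 = 5
3*7 = 21
4*5 = 20
5*7 = 35
Total = 5 + 21 + 20 + 35 = 81


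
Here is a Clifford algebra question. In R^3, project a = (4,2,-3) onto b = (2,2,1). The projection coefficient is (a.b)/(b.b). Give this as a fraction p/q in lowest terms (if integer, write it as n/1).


Projection coefficient = (a . b) / (b . b)
a . b = 4*2 + 2*2 + (-3)*1
= 8 + 4 + (-3) = 9
b . b = 2^2 + 2^2 + 1^2
= 4 + 4 + 1 = 9
Coefficient = 9/9
In lowest terms: 1/1


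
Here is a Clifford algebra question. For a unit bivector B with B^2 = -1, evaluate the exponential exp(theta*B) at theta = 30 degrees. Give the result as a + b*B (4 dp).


For a unit bivector B with B^2 = -1, the exponential series gives
e^(theta*B) = cos(theta) + sin(theta)*B (the GA analogue of Euler's formula).
theta = 30 degrees = 0.523599 rad
cos(30 deg) = 0.8660
sin(30 deg) = 0.5000
exp(theta*B) = 0.8660 + 0.5000*B


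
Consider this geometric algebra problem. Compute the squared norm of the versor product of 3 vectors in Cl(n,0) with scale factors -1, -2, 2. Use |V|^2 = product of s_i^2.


Each vector v_i has |v_i|^2 = s_i^2
Squared scales: (-1)^2 = 1, (-2)^2 = 4, 2^2 = 4
|V|^2 = 1 * 4 * 4
= 16


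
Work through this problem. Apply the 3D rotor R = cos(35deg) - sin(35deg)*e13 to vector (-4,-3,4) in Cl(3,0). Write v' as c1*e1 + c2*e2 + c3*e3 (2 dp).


Rotor R = cos(35deg) - sin(35deg)*e13
Rotation angle theta = 2 * 35 = 70 degrees in the e13 plane (e1 -> e3).
The component perpendicular to the plane (e2) is invariant: v'_2 = v2 = -3.00
cos(70deg) = 0.3420, sin(70deg) = 0.9397
v'_1 = v1*cos(theta) - v3*sin(theta) = -4*0.3420 - 4*0.9397 = -5.13
v'_3 = v1*sin(theta) + v3*cos(theta) = -4*0.9397 + 4*0.3420 = -2.39
v' = -5.13*e1 - 3.00*e2 - 2.39*e3


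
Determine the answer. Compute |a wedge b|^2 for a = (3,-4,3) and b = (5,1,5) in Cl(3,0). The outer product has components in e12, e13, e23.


a wedge b = (a1*b2 - a2*b1)*e12 + (a1*b3 - a3*b1)*e13 + (a2*b3 - a3*b2)*e23
e12 coeff: 3*1 - (-4)*5 = 3 - (-20) = 23
e13 coeff: 3*5 - 3*5 = 15 - 15 = 0
e23 coeff: (-4)*5 - 3*1 = -20 - 3 = -23
|a wedge b|^2 = 23^2 + 0^2 + (-23)^2
= 529 + 0 + 529
= 1058


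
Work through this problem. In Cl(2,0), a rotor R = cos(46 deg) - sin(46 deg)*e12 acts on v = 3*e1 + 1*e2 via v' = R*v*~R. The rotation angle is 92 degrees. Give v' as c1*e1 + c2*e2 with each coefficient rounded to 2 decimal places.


Rotor R = cos(46deg) - sin(46deg)*e12
Rotation angle theta = 2 * 46 = 92 degrees
v' = R*v*~R rotates v by theta.
cos(92deg) = -0.0349, sin(92deg) = 0.9994
v'_1 = 3*cos(92deg) - 1*sin(92deg)
= 3*(-0.0349) - 1*0.9994
= -1.10
v'_2 = 3*sin(92deg) + 1*cos(92deg)
= 3*0.9994 + 1*(-0.0349)
= 2.96
v' = -1.10*e1 + 2.96*e2


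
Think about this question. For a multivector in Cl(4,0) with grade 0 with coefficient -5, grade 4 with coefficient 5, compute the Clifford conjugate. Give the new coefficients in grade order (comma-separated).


Clifford conjugate sign for grade k: (-1)^(k(k+1)/2)
Grade 0: (-1)^(0*1/2) = (-1)^0 = 1, coeff -5 -> -5
Grade 4: (-1)^(4*5/2) = (-1)^10 = 1, coeff 5 -> 5
Conjugated coefficients: -5, 5


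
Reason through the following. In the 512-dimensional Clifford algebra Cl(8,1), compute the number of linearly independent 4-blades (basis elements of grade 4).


Number of grade-k basis blades in Cl(p,q) with n = p + q is C(n, k).
n = 8 + 1 = 9
C(9, 4) = 9! / (4! * 5!)
= 362880 / (24 * 120)
= 126


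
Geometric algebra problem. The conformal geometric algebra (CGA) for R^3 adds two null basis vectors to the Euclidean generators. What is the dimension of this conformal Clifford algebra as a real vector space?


The conformal model of R^3 uses Cl(4,1): the 3 Euclidean generators plus two extra orthogonal generators e+ (e+^2 = +1) and e- (e-^2 = -1), from which the null vectors e0, einf are built.
Number of generators m = 3 + 2 = 5.
dim Cl(p,q) = 2^m = 2^5 = 32


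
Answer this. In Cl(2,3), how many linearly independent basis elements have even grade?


Even subalgebra dimension = 2^(n-1)
n = 2 + 3 = 5
2^(5 - 1) = 2^4 = 16
Verification: sum of C(5,k) for even k = 1 + 10 + 5 = 16
Result = 16


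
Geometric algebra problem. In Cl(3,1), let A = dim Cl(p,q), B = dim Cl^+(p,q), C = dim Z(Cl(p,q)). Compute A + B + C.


n = 3 + 1 = 4
Total dim = 2^4 = 16
Even subalgebra dim = 2^3 = 8
n is even, so center dim = 1
Sum = 16 + 8 + 1 = 25


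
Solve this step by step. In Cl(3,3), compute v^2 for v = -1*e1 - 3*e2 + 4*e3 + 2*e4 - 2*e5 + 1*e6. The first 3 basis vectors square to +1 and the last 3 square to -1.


v^2 = sum of c_i^2 * e_i^2
Positive signature terms (e_i^2 = +1): (-1)^2 + (-3)^2 + 4^2 = 26
Negative signature terms (e_j^2 = -1): 2^2 + (-2)^2 + 1^2 = 9
v^2 = 26 - 9 = 17


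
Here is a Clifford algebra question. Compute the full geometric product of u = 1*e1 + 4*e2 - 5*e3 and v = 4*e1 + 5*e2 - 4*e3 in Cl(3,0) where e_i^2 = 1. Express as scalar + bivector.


In Cl(3,0): e_i^2 = 1, e_ie_j = -e_je_i for i != j.
Scalar part = u . v = 1*4 + 4*5 + (-5)*(-4)
= 4 + 20 + 20 = 44
e12 coeff = 1*5 - 4*4 = 5 - 16 = -11
e13 coeff = 1*(-4) - (-5)*4 = -4 - (-20) = 16
e23 coeff = 4*(-4) - (-5)*5 = -16 - (-25) = 9
uv = 44 - 11*e12 + 16*e13 + 9*e23


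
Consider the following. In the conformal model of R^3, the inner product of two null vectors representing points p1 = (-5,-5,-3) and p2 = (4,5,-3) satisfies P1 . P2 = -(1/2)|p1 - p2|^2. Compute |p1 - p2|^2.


p1 - p2 = (-9, -10, 0)
|p1 - p2|^2 = (-9)^2 + (-10)^2 + 0^2
= 81 + 100 + 0
= 181


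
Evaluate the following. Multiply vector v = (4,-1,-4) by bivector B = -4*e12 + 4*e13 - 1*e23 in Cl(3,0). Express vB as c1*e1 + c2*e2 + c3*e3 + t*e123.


vB has grade-1 (vector) and grade-3 (trivector) parts: vB = (v _| B) + (v ^ B).
Vector part <vB>_1:
  e1: -v2*b12 - v3*b13 = -(-1)*(-4) - (-4)*(4) = 12
  e2: v1*b12 - v3*b23 = (4)*(-4) - (-4)*(-1) = -20
  e3: v1*b13 + v2*b23 = (4)*(4) + (-1)*(-1) = 17
Trivector part <vB>_3:
  e123: v1*b23 - v2*b13 + v3*b12 = (4)*(-1) - (-1)*(4) + (-4)*(-4) = 16
vB = 12*e1 - 20*e2 + 17*e3 + 16*e123


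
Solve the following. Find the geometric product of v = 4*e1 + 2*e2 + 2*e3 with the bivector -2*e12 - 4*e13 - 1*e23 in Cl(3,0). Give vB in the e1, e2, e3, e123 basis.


vB has grade-1 (vector) and grade-3 (trivector) parts: vB = (v _| B) + (v ^ B).
Vector part <vB>_1:
  e1: -v2*b12 - v3*b13 = -(2)*(-2) - (2)*(-4) = 12
  e2: v1*b12 - v3*b23 = (4)*(-2) - (2)*(-1) = -6
  e3: v1*b13 + v2*b23 = (4)*(-4) + (2)*(-1) = -18
Trivector part <vB>_3:
  e123: v1*b23 - v2*b13 + v3*b12 = (4)*(-1) - (2)*(-4) + (2)*(-2) = 0
vB = 12*e1 - 6*e2 - 18*e3 + 0*e123


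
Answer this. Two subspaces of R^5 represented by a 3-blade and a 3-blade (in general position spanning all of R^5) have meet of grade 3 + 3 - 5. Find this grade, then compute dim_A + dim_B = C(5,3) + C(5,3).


Meet grade = grade(A) + grade(B) - n
= 3 + 3 - 5 = 1
C(5,3) = 10
C(5,3) = 10
dim_A + dim_B = 10 + 10 = 20


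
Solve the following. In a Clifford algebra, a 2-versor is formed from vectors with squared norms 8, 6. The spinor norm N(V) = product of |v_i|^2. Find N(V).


Spinor norm N(V) = |v1|^2 * |v2|^2 * ... * |v2|^2
= 8 * 6
Running product: 8, 48
N(V) = 48


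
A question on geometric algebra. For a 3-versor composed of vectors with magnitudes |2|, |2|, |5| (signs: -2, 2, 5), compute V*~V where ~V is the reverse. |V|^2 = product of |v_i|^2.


Each vector v_i has |v_i|^2 = s_i^2
Squared scales: (-2)^2 = 4, 2^2 = 4, 5^2 = 25
|V|^2 = 4 * 4 * 25
= 400


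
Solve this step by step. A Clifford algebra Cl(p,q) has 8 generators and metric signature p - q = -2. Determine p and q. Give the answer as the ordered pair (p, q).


We need p + q = 8 and p - q = -2.
Adding: 2p = 8 + (-2) = 6, so p = 3.
Then q = 8 - 3 = 5.
(p, q) = (3, 5)


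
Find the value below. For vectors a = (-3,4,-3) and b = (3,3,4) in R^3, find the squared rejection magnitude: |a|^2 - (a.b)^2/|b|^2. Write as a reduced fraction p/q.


|a|^2 = (-3)^2 + 4^2 + (-3)^2 = 34
|b|^2 = 3^2 + 3^2 + 4^2 = 34
a . b = (-3)*3 + 4*3 + (-3)*4 = -9
(a.b)^2 = (-9)^2 = 81
|rej|^2 = 34 - 81/34
= (1156 - 81)/34
= 1075/34
In lowest terms: 1075/34


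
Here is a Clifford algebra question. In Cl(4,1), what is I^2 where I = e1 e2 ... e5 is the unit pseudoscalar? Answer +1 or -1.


The pseudoscalar I = e1...e_n (product of all n generators) of Cl(p,q) satisfies I^2 = (-1)^(q + n(n-1)/2).
p = 4, q = 1, n = p + q = 5
n(n-1)/2 = 5 * 4 / 2 = 10
Exponent = q + n(n-1)/2 = 1 + 10 = 11
I^2 = (-1)^11 = -1


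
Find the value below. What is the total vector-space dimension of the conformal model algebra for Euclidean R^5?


The conformal model of R^5 uses Cl(6,1): the 5 Euclidean generators plus two extra orthogonal generators e+ (e+^2 = +1) and e- (e-^2 = -1), from which the null vectors e0, einf are built.
Number of generators m = 5 + 2 = 7.
dim Cl(p,q) = 2^m = 2^7 = 128


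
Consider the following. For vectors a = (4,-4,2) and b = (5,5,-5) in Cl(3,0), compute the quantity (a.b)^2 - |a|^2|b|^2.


a . b = 4*5 + (-4)*5 + 2*(-5)
= 20 + (-20) + (-10) = -10
|a|^2 = 4^2 + (-4)^2 + 2^2 = 36
|b|^2 = 5^2 + 5^2 + (-5)^2 = 75
(a.b)^2 = (-10)^2 = 100
|a|^2 * |b|^2 = 36 * 75 = 2700
Result = 100 - 2700 = -2600


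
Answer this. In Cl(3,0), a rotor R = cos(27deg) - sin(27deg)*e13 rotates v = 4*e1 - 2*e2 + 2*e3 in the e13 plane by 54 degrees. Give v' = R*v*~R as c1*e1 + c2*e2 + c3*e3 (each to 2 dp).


Rotor R = cos(27deg) - sin(27deg)*e13
Rotation angle theta = 2 * 27 = 54 degrees in the e13 plane (e1 -> e3).
The component perpendicular to the plane (e2) is invariant: v'_2 = v2 = -2.00
cos(54deg) = 0.5878, sin(54deg) = 0.8090
v'_1 = v1*cos(theta) - v3*sin(theta) = 4*0.5878 - 2*0.8090 = 0.73
v'_3 = v1*sin(theta) + v3*cos(theta) = 4*0.8090 + 2*0.5878 = 4.41
v' = 0.73*e1 - 2.00*e2 + 4.41*e3


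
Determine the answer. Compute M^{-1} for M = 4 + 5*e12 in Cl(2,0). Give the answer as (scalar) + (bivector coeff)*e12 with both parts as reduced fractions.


M = 4 + 5*e12, where e12^2 = -1.
Since M commutes with its reverse ~M = a - b*e12, M * ~M = a^2 - b^2*e12^2 = a^2 + b^2.
So M^{-1} = ~M / (a^2 + b^2) = (a - b*e12)/(a^2 + b^2).
a^2 + b^2 = 16 + 25 = 41
Scalar part = 4/41 = 4/41
Bivector coeff = -5/41 = -5/41
M^{-1} = 4/41 - 5/41*e12


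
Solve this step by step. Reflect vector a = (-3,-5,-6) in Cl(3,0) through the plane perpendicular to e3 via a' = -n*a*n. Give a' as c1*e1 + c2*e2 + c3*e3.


Reflection formula: a' = -n*a*n, with n = e3 (unit vector, n^2 = 1).
For reflection through hyperplane perp to e3:
The component along e3 flips sign, others stay.
a = (-3, -5, -6)
a' = (-3, -5, 6)
a' = -3*e1 - 5*e2 + 6*e3


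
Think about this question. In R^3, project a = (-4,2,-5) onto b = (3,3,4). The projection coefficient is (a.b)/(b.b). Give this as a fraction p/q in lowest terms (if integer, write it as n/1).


Projection coefficient = (a . b) / (b . b)
a . b = (-4)*3 + 2*3 + (-5)*4
= -12 + 6 + (-20) = -26
b . b = 3^2 + 3^2 + 4^2
= 9 + 9 + 16 = 34
Coefficient = -26/34
In lowest terms: -13/17


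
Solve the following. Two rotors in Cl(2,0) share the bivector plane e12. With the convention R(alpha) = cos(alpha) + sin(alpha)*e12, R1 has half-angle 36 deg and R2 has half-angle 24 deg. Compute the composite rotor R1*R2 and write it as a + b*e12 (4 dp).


Same-plane rotors commute and their half-angles add:
R1*R2 = cos(a1 + a2) + sin(a1 + a2)*e12.
a1 + a2 = 36 + 24 = 60 deg
cos(60 deg) = 0.5000
sin(60 deg) = 0.8660
R1*R2 = 0.5000 + 0.8660*e12


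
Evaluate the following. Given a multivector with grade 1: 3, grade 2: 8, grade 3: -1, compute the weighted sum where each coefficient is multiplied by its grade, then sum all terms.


Grade-weighted sum = sum of grade_k * coefficient_k
1*3 = 3
2*8 = 16
3*(-1) = -3
Total = 3 + 16 + (-3) = 16


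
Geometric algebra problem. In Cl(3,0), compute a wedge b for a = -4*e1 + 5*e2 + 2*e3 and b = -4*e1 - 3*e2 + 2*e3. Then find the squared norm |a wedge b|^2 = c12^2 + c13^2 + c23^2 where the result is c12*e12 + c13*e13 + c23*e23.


a wedge b = (a1*b2 - a2*b1)*e12 + (a1*b3 - a3*b1)*e13 + (a2*b3 - a3*b2)*e23
e12 coeff: (-4)*(-3) - 5*(-4) = 12 - (-20) = 32
e13 coeff: (-4)*2 - 2*(-4) = -8 - (-8) = 0
e23 coeff: 5*2 - 2*(-3) = 10 - (-6) = 16
|a wedge b|^2 = 32^2 + 0^2 + 16^2
= 1024 + 0 + 256
= 1280


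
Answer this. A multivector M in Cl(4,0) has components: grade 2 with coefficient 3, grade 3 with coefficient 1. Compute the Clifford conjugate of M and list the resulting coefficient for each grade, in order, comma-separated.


Clifford conjugate sign for grade k: (-1)^(k(k+1)/2)
Grade 2: (-1)^(2*3/2) = (-1)^3 = -1, coeff 3 -> -3
Grade 3: (-1)^(3*4/2) = (-1)^6 = 1, coeff 1 -> 1
Conjugated coefficients: -3, 1


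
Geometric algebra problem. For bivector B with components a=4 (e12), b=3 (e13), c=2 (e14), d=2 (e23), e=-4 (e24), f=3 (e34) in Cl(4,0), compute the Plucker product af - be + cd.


Plucker relation: af - be + cd
a*f = 4*3 = 12
b*e = 3*(-4) = -12
c*d = 2*2 = 4
af - be + cd = 12 - (-12) + 4
= 28


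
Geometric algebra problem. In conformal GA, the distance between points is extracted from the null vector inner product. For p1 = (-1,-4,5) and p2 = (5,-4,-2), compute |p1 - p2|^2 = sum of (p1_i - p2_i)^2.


p1 - p2 = (-6, 0, 7)
|p1 - p2|^2 = (-6)^2 + 0^2 + 7^2
= 36 + 0 + 49
= 85


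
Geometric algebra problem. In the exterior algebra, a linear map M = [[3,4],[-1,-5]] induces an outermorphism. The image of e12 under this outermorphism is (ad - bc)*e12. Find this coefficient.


The outermorphism of a linear map f sends e1^e2 to f(e1)^f(e2).
f(e1) = 3*e1 - 1*e2
f(e2) = 4*e1 - 5*e2
f(e1) ^ f(e2) = (3*e1 - 1*e2) ^ (4*e1 - 5*e2)
= 3*(-5)*e12 + (-1)*4*e21
= (-15 - (-4))*e12
= -11*e12
Coefficient = -11


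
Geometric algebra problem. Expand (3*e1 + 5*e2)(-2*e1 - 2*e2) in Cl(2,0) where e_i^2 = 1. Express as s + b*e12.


Expand: (3*e1 + 5*e2)(-2*e1 - 2*e2)
= 3*(-2)*e1e1 + 3*(-2)*e1e2 + 5*(-2)*e2e1 + 5*(-2)*e2e2
Using e1^2 = e2^2 = 1, e2e1 = -e1e2:
Scalar part s = 3*(-2) + 5*(-2) = -6 + (-10) = -16
Bivector part b = 3*(-2) - 5*(-2) = -6 - (-10) = 4
uv = -16 + 4*e12


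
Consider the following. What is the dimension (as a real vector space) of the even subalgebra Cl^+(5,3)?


Even subalgebra dimension = 2^(n-1)
n = 5 + 3 = 8
2^(8 - 1) = 2^7 = 128
Verification: sum of C(8,k) for even k = 1 + 28 + 70 + 28 + 1 = 128
Result = 128


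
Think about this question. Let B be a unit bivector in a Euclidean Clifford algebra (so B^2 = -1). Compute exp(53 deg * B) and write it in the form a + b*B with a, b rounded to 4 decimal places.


For a unit bivector B with B^2 = -1, the exponential series gives
e^(theta*B) = cos(theta) + sin(theta)*B (the GA analogue of Euler's formula).
theta = 53 degrees = 0.925025 rad
cos(53 deg) = 0.6018
sin(53 deg) = 0.7986
exp(theta*B) = 0.6018 + 0.7986*B


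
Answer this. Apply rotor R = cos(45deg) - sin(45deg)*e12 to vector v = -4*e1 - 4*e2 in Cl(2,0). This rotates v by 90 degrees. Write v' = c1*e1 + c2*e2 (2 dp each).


Rotor R = cos(45deg) - sin(45deg)*e12
Rotation angle theta = 2 * 45 = 90 degrees
v' = R*v*~R rotates v by theta.
cos(90deg) = 0.0000, sin(90deg) = 1.0000
v'_1 = -4*cos(90deg) - (-4)*sin(90deg)
= -4*0.0000 - (-4)*1.0000
= 4.00
v'_2 = -4*sin(90deg) + (-4)*cos(90deg)
= -4*1.0000 + (-4)*0.0000
= -4.00
v' = 4.00*e1 - 4.00*e2


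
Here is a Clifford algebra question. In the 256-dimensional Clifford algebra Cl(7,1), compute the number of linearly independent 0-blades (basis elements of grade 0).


Number of grade-k basis blades in Cl(p,q) with n = p + q is C(n, k).
n = 7 + 1 = 8
C(8, 0) = 8! / (0! * 8!)
= 40320 / (1 * 40320)
= 1


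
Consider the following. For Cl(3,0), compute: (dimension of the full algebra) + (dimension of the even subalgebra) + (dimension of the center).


n = 3 + 0 = 3
Total dim = 2^3 = 8
Even subalgebra dim = 2^2 = 4
n is odd, so center dim = 2
Sum = 8 + 4 + 2 = 14


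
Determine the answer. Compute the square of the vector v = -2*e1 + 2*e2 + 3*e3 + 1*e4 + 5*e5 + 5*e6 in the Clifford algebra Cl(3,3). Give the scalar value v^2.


v^2 = sum of c_i^2 * e_i^2
Positive signature terms (e_i^2 = +1): (-2)^2 + 2^2 + 3^2 = 17
Negative signature terms (e_j^2 = -1): 1^2 + 5^2 + 5^2 = 51
v^2 = 17 - 51 = -34


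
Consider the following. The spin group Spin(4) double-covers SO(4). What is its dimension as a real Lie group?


Spin(n) double-covers SO(n); both have Lie algebra so(n) of dimension n(n-1)/2.
n = 4
n(n-1) = 4 * 3 = 12
dim Spin(4) = 12/2 = 6


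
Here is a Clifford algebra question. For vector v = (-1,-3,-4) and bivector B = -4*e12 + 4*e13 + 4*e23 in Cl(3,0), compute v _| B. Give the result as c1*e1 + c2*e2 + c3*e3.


Left contraction v _| B = <vB>_1 (grade-1 part of the geometric product vB).
Using e1_|e12 = e2, e2_|e12 = -e1, e1_|e13 = e3, e3_|e13 = -e1, e2_|e23 = e3, e3_|e23 = -e2:
e1 coeff: -v2*b12 - v3*b13 = -(-3)*(-4) - (-4)*(4) = 4
e2 coeff: v1*b12 - v3*b23 = (-1)*(-4) - (-4)*(4) = 20
e3 coeff: v1*b13 + v2*b23 = (-1)*(4) + (-3)*(4) = -16
v _| B = 4*e1 + 20*e2 - 16*e3


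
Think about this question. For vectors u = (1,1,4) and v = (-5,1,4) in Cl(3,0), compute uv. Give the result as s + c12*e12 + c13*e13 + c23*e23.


In Cl(3,0): e_i^2 = 1, e_ie_j = -e_je_i for i != j.
Scalar part = u . v = 1*(-5) + 1*1 + 4*4
= -5 + 1 + 16 = 12
e12 coeff = 1*1 - 1*(-5) = 1 - (-5) = 6
e13 coeff = 1*4 - 4*(-5) = 4 - (-20) = 24
e23 coeff = 1*4 - 4*1 = 4 - 4 = 0
uv = 12 + 6*e12 + 24*e13 + 0*e23


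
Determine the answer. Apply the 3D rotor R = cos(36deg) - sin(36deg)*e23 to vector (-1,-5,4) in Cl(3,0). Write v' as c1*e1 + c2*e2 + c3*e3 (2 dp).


Rotor R = cos(36deg) - sin(36deg)*e23
Rotation angle theta = 2 * 36 = 72 degrees in the e23 plane (e2 -> e3).
The component perpendicular to the plane (e1) is invariant: v'_1 = v1 = -1.00
cos(72deg) = 0.3090, sin(72deg) = 0.9511
v'_2 = v2*cos(theta) - v3*sin(theta) = -5*0.3090 - 4*0.9511 = -5.35
v'_3 = v2*sin(theta) + v3*cos(theta) = -5*0.9511 + 4*0.3090 = -3.52
v' = -1.00*e1 - 5.35*e2 - 3.52*e3


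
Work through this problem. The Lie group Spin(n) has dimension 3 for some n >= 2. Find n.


dim Spin(n) = dim so(n) = n(n-1)/2.
Solve n(n-1)/2 = 3, i.e. n^2 - n - 6 = 0.
Discriminant = 1 + 8*3 = 25
n = (1 + sqrt(25))/2 = (1 + 5)/2 = 3


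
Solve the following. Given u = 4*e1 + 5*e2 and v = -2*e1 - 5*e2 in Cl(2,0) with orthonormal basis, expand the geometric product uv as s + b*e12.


Expand: (4*e1 + 5*e2)(-2*e1 - 5*e2)
= 4*(-2)*e1e1 + 4*(-5)*e1e2 + 5*(-2)*e2e1 + 5*(-5)*e2e2
Using e1^2 = e2^2 = 1, e2e1 = -e1e2:
Scalar part s = 4*(-2) + 5*(-5) = -8 + (-25) = -33
Bivector part b = 4*(-5) - 5*(-2) = -20 - (-10) = -10
uv = -33 - 10*e12


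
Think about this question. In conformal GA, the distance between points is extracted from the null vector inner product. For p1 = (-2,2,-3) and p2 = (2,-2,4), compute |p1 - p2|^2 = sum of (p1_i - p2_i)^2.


p1 - p2 = (-4, 4, -7)
|p1 - p2|^2 = (-4)^2 + 4^2 + (-7)^2
= 16 + 16 + 49
= 81


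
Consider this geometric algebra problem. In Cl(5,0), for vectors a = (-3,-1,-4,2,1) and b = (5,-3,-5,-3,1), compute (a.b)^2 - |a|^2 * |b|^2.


a . b = (-3)*5 + (-1)*(-3) + (-4)*(-5) + 2*(-3) + 1*1
= -15 + 3 + 20 + (-6) + 1 = 3
|a|^2 = (-3)^2 + (-1)^2 + (-4)^2 + 2^2 + 1^2 = 31
|b|^2 = 5^2 + (-3)^2 + (-5)^2 + (-3)^2 + 1^2 = 69
(a.b)^2 = 3^2 = 9
|a|^2 * |b|^2 = 31 * 69 = 2139
Result = 9 - 2139 = -2130


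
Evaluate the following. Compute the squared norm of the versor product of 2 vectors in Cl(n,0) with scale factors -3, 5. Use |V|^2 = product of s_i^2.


Each vector v_i has |v_i|^2 = s_i^2
Squared scales: (-3)^2 = 9, 5^2 = 25
|V|^2 = 9 * 25
= 225


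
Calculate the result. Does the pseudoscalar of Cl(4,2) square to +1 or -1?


The pseudoscalar I = e1...e_n (product of all n generators) of Cl(p,q) satisfies I^2 = (-1)^(q + n(n-1)/2).
p = 4, q = 2, n = p + q = 6
n(n-1)/2 = 6 * 5 / 2 = 15
Exponent = q + n(n-1)/2 = 2 + 15 = 17
I^2 = (-1)^17 = -1


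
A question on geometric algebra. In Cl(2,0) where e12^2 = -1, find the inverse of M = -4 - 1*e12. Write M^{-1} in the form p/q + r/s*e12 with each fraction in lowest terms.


M = -4 - 1*e12, where e12^2 = -1.
Since M commutes with its reverse ~M = a - b*e12, M * ~M = a^2 - b^2*e12^2 = a^2 + b^2.
So M^{-1} = ~M / (a^2 + b^2) = (a - b*e12)/(a^2 + b^2).
a^2 + b^2 = 16 + 1 = 17
Scalar part = -4/17 = -4/17
Bivector coeff = 1/17 = 1/17
M^{-1} = -4/17 + 1/17*e12


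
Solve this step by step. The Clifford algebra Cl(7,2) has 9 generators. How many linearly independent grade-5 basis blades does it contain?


Number of grade-k basis blades in Cl(p,q) with n = p + q is C(n, k).
n = 7 + 2 = 9
C(9, 5) = 9! / (5! * 4!)
= 362880 / (120 * 24)
= 126


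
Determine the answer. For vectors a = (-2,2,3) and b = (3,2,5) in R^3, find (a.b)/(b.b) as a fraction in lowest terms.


Projection coefficient = (a . b) / (b . b)
a . b = (-2)*3 + 2*2 + 3*5
= -6 + 4 + 15 = 13
b . b = 3^2 + 2^2 + 5^2
= 9 + 4 + 25 = 38
Coefficient = 13/38
In lowest terms: 13/38


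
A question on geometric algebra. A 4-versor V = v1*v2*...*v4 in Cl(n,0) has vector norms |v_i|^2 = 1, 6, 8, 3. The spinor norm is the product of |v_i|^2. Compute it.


Spinor norm N(V) = |v1|^2 * |v2|^2 * ... * |v4|^2
= 1 * 6 * 8 * 3
Running product: 1, 6, 48, 144
N(V) = 144


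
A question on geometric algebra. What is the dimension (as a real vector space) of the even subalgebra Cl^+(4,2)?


Even subalgebra dimension = 2^(n-1)
n = 4 + 2 = 6
2^(6 - 1) = 2^5 = 32
Verification: sum of C(6,k) for even k = 1 + 15 + 15 + 1 = 32
Result = 32


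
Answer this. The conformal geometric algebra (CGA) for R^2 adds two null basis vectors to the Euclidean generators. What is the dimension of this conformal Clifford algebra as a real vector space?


The conformal model of R^2 uses Cl(3,1): the 2 Euclidean generators plus two extra orthogonal generators e+ (e+^2 = +1) and e- (e-^2 = -1), from which the null vectors e0, einf are built.
Number of generators m = 2 + 2 = 4.
dim Cl(p,q) = 2^m = 2^4 = 16


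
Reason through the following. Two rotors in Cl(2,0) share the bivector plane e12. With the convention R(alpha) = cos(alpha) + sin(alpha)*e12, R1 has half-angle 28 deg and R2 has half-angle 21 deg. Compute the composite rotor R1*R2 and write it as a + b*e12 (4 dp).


Same-plane rotors commute and their half-angles add:
R1*R2 = cos(a1 + a2) + sin(a1 + a2)*e12.
a1 + a2 = 28 + 21 = 49 deg
cos(49 deg) = 0.6561
sin(49 deg) = 0.7547
R1*R2 = 0.6561 + 0.7547*e12


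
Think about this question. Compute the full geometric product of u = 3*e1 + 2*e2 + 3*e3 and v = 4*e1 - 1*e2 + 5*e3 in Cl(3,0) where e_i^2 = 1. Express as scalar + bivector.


In Cl(3,0): e_i^2 = 1, e_ie_j = -e_je_i for i != j.
Scalar part = u . v = 3*4 + 2*(-1) + 3*5
= 12 + (-2) + 15 = 25
e12 coeff = 3*(-1) - 2*4 = -3 - 8 = -11
e13 coeff = 3*5 - 3*4 = 15 - 12 = 3
e23 coeff = 2*5 - 3*(-1) = 10 - (-3) = 13
uv = 25 - 11*e12 + 3*e13 + 13*e23


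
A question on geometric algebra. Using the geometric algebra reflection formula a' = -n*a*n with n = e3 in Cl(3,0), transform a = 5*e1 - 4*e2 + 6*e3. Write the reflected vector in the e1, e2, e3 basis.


Reflection formula: a' = -n*a*n, with n = e3 (unit vector, n^2 = 1).
For reflection through hyperplane perp to e3:
The component along e3 flips sign, others stay.
a = (5, -4, 6)
a' = (5, -4, -6)
a' = 5*e1 - 4*e2 - 6*e3


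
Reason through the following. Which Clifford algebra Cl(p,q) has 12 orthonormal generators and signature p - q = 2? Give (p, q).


We need p + q = 12 and p - q = 2.
Adding: 2p = 12 + 2 = 14, so p = 7.
Then q = 12 - 7 = 5.
(p, q) = (7, 5)


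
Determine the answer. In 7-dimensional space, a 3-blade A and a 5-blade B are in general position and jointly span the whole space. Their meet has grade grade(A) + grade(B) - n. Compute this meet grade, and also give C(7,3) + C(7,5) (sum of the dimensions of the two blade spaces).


Meet grade = grade(A) + grade(B) - n
= 3 + 5 - 7 = 1
C(7,3) = 35
C(7,5) = 21
dim_A + dim_B = 35 + 21 = 56


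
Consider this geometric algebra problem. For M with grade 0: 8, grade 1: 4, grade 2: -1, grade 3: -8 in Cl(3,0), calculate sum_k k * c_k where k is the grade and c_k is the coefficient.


Grade-weighted sum = sum of grade_k * coefficient_k
0*8 = 0
1*4 = 4
2*(-1) = -2
3*(-8) = -24
Total = 0 + 4 + (-2) + (-24) = -22


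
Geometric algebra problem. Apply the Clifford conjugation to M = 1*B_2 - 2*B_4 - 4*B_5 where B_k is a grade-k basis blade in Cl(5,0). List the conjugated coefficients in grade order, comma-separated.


Clifford conjugate sign for grade k: (-1)^(k(k+1)/2)
Grade 2: (-1)^(2*3/2) = (-1)^3 = -1, coeff 1 -> -1
Grade 4: (-1)^(4*5/2) = (-1)^10 = 1, coeff -2 -> -2
Grade 5: (-1)^(5*6/2) = (-1)^15 = -1, coeff -4 -> 4
Conjugated coefficients: -1, -2, 4


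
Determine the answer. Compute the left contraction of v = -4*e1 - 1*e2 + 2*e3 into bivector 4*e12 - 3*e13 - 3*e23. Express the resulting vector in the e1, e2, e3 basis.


Left contraction v _| B = <vB>_1 (grade-1 part of the geometric product vB).
Using e1_|e12 = e2, e2_|e12 = -e1, e1_|e13 = e3, e3_|e13 = -e1, e2_|e23 = e3, e3_|e23 = -e2:
e1 coeff: -v2*b12 - v3*b13 = -(-1)*(4) - (2)*(-3) = 10
e2 coeff: v1*b12 - v3*b23 = (-4)*(4) - (2)*(-3) = -10
e3 coeff: v1*b13 + v2*b23 = (-4)*(-3) + (-1)*(-3) = 15
v _| B = 10*e1 - 10*e2 + 15*e3


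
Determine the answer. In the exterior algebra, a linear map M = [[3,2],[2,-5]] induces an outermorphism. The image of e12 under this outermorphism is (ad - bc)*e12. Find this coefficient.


The outermorphism of a linear map f sends e1^e2 to f(e1)^f(e2).
f(e1) = 3*e1 + 2*e2
f(e2) = 2*e1 - 5*e2
f(e1) ^ f(e2) = (3*e1 + 2*e2) ^ (2*e1 - 5*e2)
= 3*(-5)*e12 + 2*2*e21
= (-15 - 4)*e12
= -19*e12
Coefficient = -19


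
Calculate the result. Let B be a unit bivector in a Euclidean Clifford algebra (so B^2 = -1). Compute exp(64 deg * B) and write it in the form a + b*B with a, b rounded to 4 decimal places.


For a unit bivector B with B^2 = -1, the exponential series gives
e^(theta*B) = cos(theta) + sin(theta)*B (the GA analogue of Euler's formula).
theta = 64 degrees = 1.117011 rad
cos(64 deg) = 0.4384
sin(64 deg) = 0.8988
exp(theta*B) = 0.4384 + 0.8988*B


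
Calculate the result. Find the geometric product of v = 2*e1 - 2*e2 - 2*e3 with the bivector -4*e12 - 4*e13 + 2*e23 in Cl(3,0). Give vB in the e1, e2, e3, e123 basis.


vB has grade-1 (vector) and grade-3 (trivector) parts: vB = (v _| B) + (v ^ B).
Vector part <vB>_1:
  e1: -v2*b12 - v3*b13 = -(-2)*(-4) - (-2)*(-4) = -16
  e2: v1*b12 - v3*b23 = (2)*(-4) - (-2)*(2) = -4
  e3: v1*b13 + v2*b23 = (2)*(-4) + (-2)*(2) = -12
Trivector part <vB>_3:
  e123: v1*b23 - v2*b13 + v3*b12 = (2)*(2) - (-2)*(-4) + (-2)*(-4) = 4
vB = -16*e1 - 4*e2 - 12*e3 + 4*e123


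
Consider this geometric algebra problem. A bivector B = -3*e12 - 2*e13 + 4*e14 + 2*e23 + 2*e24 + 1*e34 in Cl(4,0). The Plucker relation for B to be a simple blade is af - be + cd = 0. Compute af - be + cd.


Plucker relation: af - be + cd
a*f = (-3)*1 = -3
b*e = (-2)*2 = -4
c*d = 4*2 = 8
af - be + cd = -3 - (-4) + 8
= 9


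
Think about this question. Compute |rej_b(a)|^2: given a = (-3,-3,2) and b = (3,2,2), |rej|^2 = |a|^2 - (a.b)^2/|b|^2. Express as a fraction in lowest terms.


|a|^2 = (-3)^2 + (-3)^2 + 2^2 = 22
|b|^2 = 3^2 + 2^2 + 2^2 = 17
a . b = (-3)*3 + (-3)*2 + 2*2 = -11
(a.b)^2 = (-11)^2 = 121
|rej|^2 = 22 - 121/17
= (374 - 121)/17
= 253/17
In lowest terms: 253/17


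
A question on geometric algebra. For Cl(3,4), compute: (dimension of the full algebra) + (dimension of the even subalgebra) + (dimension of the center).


n = 3 + 4 = 7
Total dim = 2^7 = 128
Even subalgebra dim = 2^6 = 64
n is odd, so center dim = 2
Sum = 128 + 64 + 2 = 194


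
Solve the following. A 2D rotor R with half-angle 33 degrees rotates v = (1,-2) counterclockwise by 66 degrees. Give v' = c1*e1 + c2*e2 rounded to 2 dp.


Rotor R = cos(33deg) - sin(33deg)*e12
Rotation angle theta = 2 * 33 = 66 degrees
v' = R*v*~R rotates v by theta.
cos(66deg) = 0.4067, sin(66deg) = 0.9135
v'_1 = 1*cos(66deg) - (-2)*sin(66deg)
= 1*0.4067 - (-2)*0.9135
= 2.23
v'_2 = 1*sin(66deg) + (-2)*cos(66deg)
= 1*0.9135 + (-2)*0.4067
= 0.10
v' = 2.23*e1 + 0.10*e2


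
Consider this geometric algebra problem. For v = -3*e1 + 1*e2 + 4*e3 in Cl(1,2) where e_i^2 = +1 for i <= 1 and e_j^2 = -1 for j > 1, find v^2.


v^2 = sum of c_i^2 * e_i^2
Positive signature terms (e_i^2 = +1): (-3)^2 = 9
Negative signature terms (e_j^2 = -1): 1^2 + 4^2 = 17
v^2 = 9 - 17 = -8


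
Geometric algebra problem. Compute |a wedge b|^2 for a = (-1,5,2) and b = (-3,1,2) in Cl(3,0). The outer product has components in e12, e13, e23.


a wedge b = (a1*b2 - a2*b1)*e12 + (a1*b3 - a3*b1)*e13 + (a2*b3 - a3*b2)*e23
e12 coeff: (-1)*1 - 5*(-3) = -1 - (-15) = 14
e13 coeff: (-1)*2 - 2*(-3) = -2 - (-6) = 4
e23 coeff: 5*2 - 2*1 = 10 - 2 = 8
|a wedge b|^2 = 14^2 + 4^2 + 8^2
= 196 + 16 + 64
= 276


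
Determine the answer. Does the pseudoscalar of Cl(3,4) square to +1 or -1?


The pseudoscalar I = e1...e_n (product of all n generators) of Cl(p,q) satisfies I^2 = (-1)^(q + n(n-1)/2).
p = 3, q = 4, n = p + q = 7
n(n-1)/2 = 7 * 6 / 2 = 21
Exponent = q + n(n-1)/2 = 4 + 21 = 25
I^2 = (-1)^25 = -1


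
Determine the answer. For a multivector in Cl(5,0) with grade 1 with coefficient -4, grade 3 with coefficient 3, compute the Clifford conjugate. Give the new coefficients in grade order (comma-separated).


Clifford conjugate sign for grade k: (-1)^(k(k+1)/2)
Grade 1: (-1)^(1*2/2) = (-1)^1 = -1, coeff -4 -> 4
Grade 3: (-1)^(3*4/2) = (-1)^6 = 1, coeff 3 -> 3
Conjugated coefficients: 4, 3


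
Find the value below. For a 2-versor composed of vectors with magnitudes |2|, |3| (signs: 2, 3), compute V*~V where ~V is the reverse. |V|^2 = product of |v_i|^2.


Each vector v_i has |v_i|^2 = s_i^2
Squared scales: 2^2 = 4, 3^2 = 9
|V|^2 = 4 * 9
= 36


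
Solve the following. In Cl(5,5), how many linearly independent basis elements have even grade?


Even subalgebra dimension = 2^(n-1)
n = 5 + 5 = 10
2^(10 - 1) = 2^9 = 512
Verification: sum of C(10,k) for even k = 1 + 45 + 210 + 210 + 45 + 1 = 512
Result = 512


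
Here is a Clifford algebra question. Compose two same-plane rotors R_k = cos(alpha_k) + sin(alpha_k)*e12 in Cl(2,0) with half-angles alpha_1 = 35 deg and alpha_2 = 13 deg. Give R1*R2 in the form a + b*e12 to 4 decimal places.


Same-plane rotors commute and their half-angles add:
R1*R2 = cos(a1 + a2) + sin(a1 + a2)*e12.
a1 + a2 = 35 + 13 = 48 deg
cos(48 deg) = 0.6691
sin(48 deg) = 0.7431
R1*R2 = 0.6691 + 0.7431*e12


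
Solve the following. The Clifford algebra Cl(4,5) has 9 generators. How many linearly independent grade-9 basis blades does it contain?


Number of grade-k basis blades in Cl(p,q) with n = p + q is C(n, k).
n = 4 + 5 = 9
C(9, 9) = 9! / (9! * 0!)
= 362880 / (362880 * 1)
= 1


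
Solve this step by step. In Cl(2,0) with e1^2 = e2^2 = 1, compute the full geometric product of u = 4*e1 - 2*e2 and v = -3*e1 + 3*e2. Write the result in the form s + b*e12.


Expand: (4*e1 - 2*e2)(-3*e1 + 3*e2)
= 4*(-3)*e1e1 + 4*3*e1e2 + (-2)*(-3)*e2e1 + (-2)*3*e2e2
Using e1^2 = e2^2 = 1, e2e1 = -e1e2:
Scalar part s = 4*(-3) + (-2)*3 = -12 + (-6) = -18
Bivector part b = 4*3 - (-2)*(-3) = 12 - 6 = 6
uv = -18 + 6*e12


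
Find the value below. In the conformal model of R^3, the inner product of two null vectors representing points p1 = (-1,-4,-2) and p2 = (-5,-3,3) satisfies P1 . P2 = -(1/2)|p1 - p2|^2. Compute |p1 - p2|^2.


p1 - p2 = (4, -1, -5)
|p1 - p2|^2 = 4^2 + (-1)^2 + (-5)^2
= 16 + 1 + 25
= 42


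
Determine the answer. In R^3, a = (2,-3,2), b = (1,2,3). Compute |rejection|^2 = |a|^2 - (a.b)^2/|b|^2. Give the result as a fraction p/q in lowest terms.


|a|^2 = 2^2 + (-3)^2 + 2^2 = 17
|b|^2 = 1^2 + 2^2 + 3^2 = 14
a . b = 2*1 + (-3)*2 + 2*3 = 2
(a.b)^2 = 2^2 = 4
|rej|^2 = 17 - 4/14
= (238 - 4)/14
= 234/14
In lowest terms: 117/7


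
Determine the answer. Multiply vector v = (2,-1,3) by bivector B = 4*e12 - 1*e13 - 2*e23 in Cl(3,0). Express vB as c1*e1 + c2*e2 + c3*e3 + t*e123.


vB has grade-1 (vector) and grade-3 (trivector) parts: vB = (v _| B) + (v ^ B).
Vector part <vB>_1:
  e1: -v2*b12 - v3*b13 = -(-1)*(4) - (3)*(-1) = 7
  e2: v1*b12 - v3*b23 = (2)*(4) - (3)*(-2) = 14
  e3: v1*b13 + v2*b23 = (2)*(-1) + (-1)*(-2) = 0
Trivector part <vB>_3:
  e123: v1*b23 - v2*b13 + v3*b12 = (2)*(-2) - (-1)*(-1) + (3)*(4) = 7
vB = 7*e1 + 14*e2 + 0*e3 + 7*e123


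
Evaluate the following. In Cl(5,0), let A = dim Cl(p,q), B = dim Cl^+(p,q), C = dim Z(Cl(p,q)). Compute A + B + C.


n = 5 + 0 = 5
Total dim = 2^5 = 32
Even subalgebra dim = 2^4 = 16
n is odd, so center dim = 2
Sum = 32 + 16 + 2 = 50


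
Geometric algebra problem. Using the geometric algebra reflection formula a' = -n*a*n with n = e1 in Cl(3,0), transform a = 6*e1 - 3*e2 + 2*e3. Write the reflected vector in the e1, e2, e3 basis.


Reflection formula: a' = -n*a*n, with n = e1 (unit vector, n^2 = 1).
For reflection through hyperplane perp to e1:
The component along e1 flips sign, others stay.
a = (6, -3, 2)
a' = (-6, -3, 2)
a' = -6*e1 - 3*e2 + 2*e3


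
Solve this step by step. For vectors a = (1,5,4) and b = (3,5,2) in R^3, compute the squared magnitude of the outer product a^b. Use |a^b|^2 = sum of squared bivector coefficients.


a wedge b = (a1*b2 - a2*b1)*e12 + (a1*b3 - a3*b1)*e13 + (a2*b3 - a3*b2)*e23
e12 coeff: 1*5 - 5*3 = 5 - 15 = -10
e13 coeff: 1*2 - 4*3 = 2 - 12 = -10
e23 coeff: 5*2 - 4*5 = 10 - 20 = -10
|a wedge b|^2 = (-10)^2 + (-10)^2 + (-10)^2
= 100 + 100 + 100
= 300


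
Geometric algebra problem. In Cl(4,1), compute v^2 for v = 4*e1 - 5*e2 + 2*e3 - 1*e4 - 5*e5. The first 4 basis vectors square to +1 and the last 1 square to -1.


v^2 = sum of c_i^2 * e_i^2
Positive signature terms (e_i^2 = +1): 4^2 + (-5)^2 + 2^2 + (-1)^2 = 46
Negative signature terms (e_j^2 = -1): (-5)^2 = 25
v^2 = 46 - 25 = 21


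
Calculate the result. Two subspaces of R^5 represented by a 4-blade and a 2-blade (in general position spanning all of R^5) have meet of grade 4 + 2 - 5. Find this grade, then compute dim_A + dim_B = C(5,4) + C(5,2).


Meet grade = grade(A) + grade(B) - n
= 4 + 2 - 5 = 1
C(5,4) = 5
C(5,2) = 10
dim_A + dim_B = 5 + 10 = 15


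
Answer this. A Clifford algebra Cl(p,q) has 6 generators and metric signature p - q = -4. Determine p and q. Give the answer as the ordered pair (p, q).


We need p + q = 6 and p - q = -4.
Adding: 2p = 6 + (-4) = 2, so p = 1.
Then q = 6 - 1 = 5.
(p, q) = (1, 5)


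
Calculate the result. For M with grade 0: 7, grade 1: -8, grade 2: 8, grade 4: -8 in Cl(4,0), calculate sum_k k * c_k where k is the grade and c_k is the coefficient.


Grade-weighted sum = sum of grade_k * coefficient_k
0*7 = 0
1*(-8) = -8
2*8 = 16
4*(-8) = -32
Total = 0 + (-8) + 16 + (-32) = -24


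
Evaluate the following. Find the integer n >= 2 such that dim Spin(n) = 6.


dim Spin(n) = dim so(n) = n(n-1)/2.
Solve n(n-1)/2 = 6, i.e. n^2 - n - 12 = 0.
Discriminant = 1 + 8*6 = 49
n = (1 + sqrt(49))/2 = (1 + 7)/2 = 4


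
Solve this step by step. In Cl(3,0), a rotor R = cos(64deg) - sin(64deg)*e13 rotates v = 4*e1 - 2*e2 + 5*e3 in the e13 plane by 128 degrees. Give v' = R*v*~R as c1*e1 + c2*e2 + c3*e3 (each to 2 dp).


Rotor R = cos(64deg) - sin(64deg)*e13
Rotation angle theta = 2 * 64 = 128 degrees in the e13 plane (e1 -> e3).
The component perpendicular to the plane (e2) is invariant: v'_2 = v2 = -2.00
cos(128deg) = -0.6157, sin(128deg) = 0.7880
v'_1 = v1*cos(theta) - v3*sin(theta) = 4*(-0.6157) - 5*0.7880 = -6.40
v'_3 = v1*sin(theta) + v3*cos(theta) = 4*0.7880 + 5*(-0.6157) = 0.07
v' = -6.40*e1 - 2.00*e2 + 0.07*e3


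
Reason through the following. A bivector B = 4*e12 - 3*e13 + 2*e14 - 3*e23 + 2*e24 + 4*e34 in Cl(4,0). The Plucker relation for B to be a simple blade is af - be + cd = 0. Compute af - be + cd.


Plucker relation: af - be + cd
a*f = 4*4 = 16
b*e = (-3)*2 = -6
c*d = 2*(-3) = -6
af - be + cd = 16 - (-6) + (-6)
= 16


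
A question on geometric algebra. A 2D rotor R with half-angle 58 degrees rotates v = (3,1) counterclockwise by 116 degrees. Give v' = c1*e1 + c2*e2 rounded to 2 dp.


Rotor R = cos(58deg) - sin(58deg)*e12
Rotation angle theta = 2 * 58 = 116 degrees
v' = R*v*~R rotates v by theta.
cos(116deg) = -0.4384, sin(116deg) = 0.8988
v'_1 = 3*cos(116deg) - 1*sin(116deg)
= 3*(-0.4384) - 1*0.8988
= -2.21
v'_2 = 3*sin(116deg) + 1*cos(116deg)
= 3*0.8988 + 1*(-0.4384)
= 2.26
v' = -2.21*e1 + 2.26*e2


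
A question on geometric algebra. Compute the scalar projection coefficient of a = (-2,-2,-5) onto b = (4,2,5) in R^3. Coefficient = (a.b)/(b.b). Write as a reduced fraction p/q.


Projection coefficient = (a . b) / (b . b)
a . b = (-2)*4 + (-2)*2 + (-5)*5
= -8 + (-4) + (-25) = -37
b . b = 4^2 + 2^2 + 5^2
= 16 + 4 + 25 = 45
Coefficient = -37/45
In lowest terms: -37/45


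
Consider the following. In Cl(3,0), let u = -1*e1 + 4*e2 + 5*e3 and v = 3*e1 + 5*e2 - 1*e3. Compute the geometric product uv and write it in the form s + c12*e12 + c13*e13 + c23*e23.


In Cl(3,0): e_i^2 = 1, e_ie_j = -e_je_i for i != j.
Scalar part = u . v = (-1)*3 + 4*5 + 5*(-1)
= -3 + 20 + (-5) = 12
e12 coeff = (-1)*5 - 4*3 = -5 - 12 = -17
e13 coeff = (-1)*(-1) - 5*3 = 1 - 15 = -14
e23 coeff = 4*(-1) - 5*5 = -4 - 25 = -29
uv = 12 - 17*e12 - 14*e13 - 29*e23


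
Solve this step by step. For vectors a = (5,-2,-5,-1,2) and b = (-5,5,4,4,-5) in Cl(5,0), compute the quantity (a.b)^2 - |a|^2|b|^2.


a . b = 5*(-5) + (-2)*5 + (-5)*4 + (-1)*4 + 2*(-5)
= -25 + (-10) + (-20) + (-4) + (-10) = -69
|a|^2 = 5^2 + (-2)^2 + (-5)^2 + (-1)^2 + 2^2 = 59
|b|^2 = (-5)^2 + 5^2 + 4^2 + 4^2 + (-5)^2 = 107
(a.b)^2 = (-69)^2 = 4761
|a|^2 * |b|^2 = 59 * 107 = 6313
Result = 4761 - 6313 = -1552


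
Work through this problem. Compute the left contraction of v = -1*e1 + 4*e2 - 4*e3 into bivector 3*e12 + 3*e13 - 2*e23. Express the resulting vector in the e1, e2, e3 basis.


Left contraction v _| B = <vB>_1 (grade-1 part of the geometric product vB).
Using e1_|e12 = e2, e2_|e12 = -e1, e1_|e13 = e3, e3_|e13 = -e1, e2_|e23 = e3, e3_|e23 = -e2:
e1 coeff: -v2*b12 - v3*b13 = -(4)*(3) - (-4)*(3) = 0
e2 coeff: v1*b12 - v3*b23 = (-1)*(3) - (-4)*(-2) = -11
e3 coeff: v1*b13 + v2*b23 = (-1)*(3) + (4)*(-2) = -11
v _| B = 0*e1 - 11*e2 - 11*e3


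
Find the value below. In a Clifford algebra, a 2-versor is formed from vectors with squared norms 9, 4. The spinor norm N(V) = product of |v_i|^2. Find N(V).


Spinor norm N(V) = |v1|^2 * |v2|^2 * ... * |v2|^2
= 9 * 4
Running product: 9, 36
N(V) = 36


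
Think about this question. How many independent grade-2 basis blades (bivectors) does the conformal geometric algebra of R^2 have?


The conformal model of R^2 uses Cl(3,1) with m = 2 + 2 = 4 generators.
Number of grade-2 blades = C(m, 2) = C(4, 2)
= 4*3/2 = 6


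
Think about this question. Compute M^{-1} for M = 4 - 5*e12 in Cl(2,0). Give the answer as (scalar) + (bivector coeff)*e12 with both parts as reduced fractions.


M = 4 - 5*e12, where e12^2 = -1.
Since M commutes with its reverse ~M = a - b*e12, M * ~M = a^2 - b^2*e12^2 = a^2 + b^2.
So M^{-1} = ~M / (a^2 + b^2) = (a - b*e12)/(a^2 + b^2).
a^2 + b^2 = 16 + 25 = 41
Scalar part = 4/41 = 4/41
Bivector coeff = 5/41 = 5/41
M^{-1} = 4/41 + 5/41*e12


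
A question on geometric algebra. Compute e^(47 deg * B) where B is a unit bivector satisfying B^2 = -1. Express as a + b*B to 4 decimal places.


For a unit bivector B with B^2 = -1, the exponential series gives
e^(theta*B) = cos(theta) + sin(theta)*B (the GA analogue of Euler's formula).
theta = 47 degrees = 0.820305 rad
cos(47 deg) = 0.6820
sin(47 deg) = 0.7314
exp(theta*B) = 0.6820 + 0.7314*B


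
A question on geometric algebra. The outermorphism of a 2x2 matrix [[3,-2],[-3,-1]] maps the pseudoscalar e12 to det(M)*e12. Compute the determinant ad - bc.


The outermorphism of a linear map f sends e1^e2 to f(e1)^f(e2).
f(e1) = 3*e1 - 3*e2
f(e2) = -2*e1 - 1*e2
f(e1) ^ f(e2) = (3*e1 - 3*e2) ^ (-2*e1 - 1*e2)
= 3*(-1)*e12 + (-3)*(-2)*e21
= (-3 - 6)*e12
= -9*e12
Coefficient = -9
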